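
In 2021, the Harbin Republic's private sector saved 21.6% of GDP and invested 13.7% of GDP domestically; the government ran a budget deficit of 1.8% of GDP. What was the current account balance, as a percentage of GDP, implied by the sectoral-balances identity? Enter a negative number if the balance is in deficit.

By the sectoral-balances identity, CA = (S_private - I) + (T - G).
Private balance = 21.6 - 13.7 = 7.9
Government balance (T - G) = -1.8
CA = 7.9 + (-1.8) = 6.1

6.1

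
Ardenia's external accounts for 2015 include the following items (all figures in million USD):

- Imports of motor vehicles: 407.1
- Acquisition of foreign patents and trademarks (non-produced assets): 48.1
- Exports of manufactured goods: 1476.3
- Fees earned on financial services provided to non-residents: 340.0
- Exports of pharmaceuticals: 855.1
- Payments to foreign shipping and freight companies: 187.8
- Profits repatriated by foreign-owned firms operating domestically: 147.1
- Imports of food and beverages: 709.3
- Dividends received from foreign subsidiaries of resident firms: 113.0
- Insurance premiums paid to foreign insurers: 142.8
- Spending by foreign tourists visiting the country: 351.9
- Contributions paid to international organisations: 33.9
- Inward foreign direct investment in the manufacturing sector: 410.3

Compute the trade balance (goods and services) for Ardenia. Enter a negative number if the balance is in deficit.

1576.3

Goods: -407.1 + 855.1 + 1476.3 - 709.3 = 1215.0
Services: -142.8 - 187.8 + 340.0 + 351.9 = 361.3
Trade balance = 1215.0 + 361.3 = 1576.3
(Excluded from the trade balance — capital account: acquisition of foreign patents and trademarks (non-produced assets) 48.1; primary income: profits repatriated by foreign-owned firms operating domestically 147.1, dividends received from foreign subsidiaries of resident firms 113.0; secondary income: contributions paid to international organisations 33.9; financial account: inward foreign direct investment in the manufacturing sector 410.3.)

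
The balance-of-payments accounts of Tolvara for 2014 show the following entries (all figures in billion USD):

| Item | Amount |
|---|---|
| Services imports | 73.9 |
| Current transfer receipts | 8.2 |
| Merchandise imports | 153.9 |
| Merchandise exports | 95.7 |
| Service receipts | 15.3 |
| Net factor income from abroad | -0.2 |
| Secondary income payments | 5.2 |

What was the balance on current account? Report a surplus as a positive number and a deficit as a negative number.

Goods balance = 95.7 - 153.9 = -58.2
Services balance = 15.3 - 73.9 = -58.6
Trade balance (goods + services) = -58.2 + (-58.6) = -116.8
Net primary income = -0.2
Net secondary income = 8.2 - 5.2 = 3.0
Current account = -116.8 + (-0.2) + 3.0 = -114.0

-114.0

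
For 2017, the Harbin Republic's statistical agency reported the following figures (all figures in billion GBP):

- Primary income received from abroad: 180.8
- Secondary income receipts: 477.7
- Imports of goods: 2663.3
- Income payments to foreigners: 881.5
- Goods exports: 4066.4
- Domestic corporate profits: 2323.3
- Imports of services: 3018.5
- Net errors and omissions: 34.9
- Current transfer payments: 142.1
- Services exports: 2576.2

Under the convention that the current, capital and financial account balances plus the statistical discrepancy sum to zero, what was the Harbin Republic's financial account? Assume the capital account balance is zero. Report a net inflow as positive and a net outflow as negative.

Goods balance = 4066.4 - 2663.3 = 1403.1
Services balance = 2576.2 - 3018.5 = -442.3
Trade balance (goods + services) = 1403.1 + (-442.3) = 960.8
Net primary income = 180.8 - 881.5 = -700.7
Net secondary income = 477.7 - 142.1 = 335.6
Current account = 960.8 + (-700.7) + 335.6 = 595.7
Financial account = -(595.7 + 34.9) = -630.6

-630.6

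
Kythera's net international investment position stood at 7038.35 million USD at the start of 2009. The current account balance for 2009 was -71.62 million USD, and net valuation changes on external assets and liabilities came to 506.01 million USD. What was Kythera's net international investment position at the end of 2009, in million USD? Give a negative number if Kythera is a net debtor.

Change in NIIP = current account + net valuation change = -71.62 + 506.01 = 434.39
End-of-year NIIP = 7038.35 + 434.39 = 7472.74

7472.74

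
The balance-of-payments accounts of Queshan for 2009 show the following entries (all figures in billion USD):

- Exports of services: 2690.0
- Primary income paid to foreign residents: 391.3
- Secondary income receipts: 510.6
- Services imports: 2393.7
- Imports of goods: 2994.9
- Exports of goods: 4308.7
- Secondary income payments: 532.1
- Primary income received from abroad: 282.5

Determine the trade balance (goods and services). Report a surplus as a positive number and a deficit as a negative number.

1610.1

Goods balance = 4308.7 - 2994.9 = 1313.8
Services balance = 2690.0 - 2393.7 = 296.3
Trade balance (goods + services) = 1313.8 + 296.3 = 1610.1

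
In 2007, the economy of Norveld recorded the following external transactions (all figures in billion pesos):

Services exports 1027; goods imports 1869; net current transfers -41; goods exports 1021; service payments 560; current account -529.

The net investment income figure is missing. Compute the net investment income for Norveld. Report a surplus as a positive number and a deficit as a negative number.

Current account = goods balance + services balance + net primary income + net secondary income
Sum of the known components = -422
Net investment income = CA - (known components) = -529 - (-422) = -107

-107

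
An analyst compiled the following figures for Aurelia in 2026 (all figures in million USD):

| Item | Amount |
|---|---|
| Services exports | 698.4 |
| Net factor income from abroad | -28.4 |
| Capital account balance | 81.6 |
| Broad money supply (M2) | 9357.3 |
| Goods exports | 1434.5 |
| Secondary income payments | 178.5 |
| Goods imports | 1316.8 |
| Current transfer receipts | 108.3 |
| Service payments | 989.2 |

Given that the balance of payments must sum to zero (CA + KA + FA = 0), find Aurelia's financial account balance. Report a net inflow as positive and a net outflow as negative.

190.1

Goods balance = 1434.5 - 1316.8 = 117.7
Services balance = 698.4 - 989.2 = -290.8
Trade balance (goods + services) = 117.7 + (-290.8) = -173.1
Net primary income = -28.4
Net secondary income = 108.3 - 178.5 = -70.2
Current account = -173.1 + (-28.4) + (-70.2) = -271.7
Financial account = -(-271.7 + 81.6) = 190.1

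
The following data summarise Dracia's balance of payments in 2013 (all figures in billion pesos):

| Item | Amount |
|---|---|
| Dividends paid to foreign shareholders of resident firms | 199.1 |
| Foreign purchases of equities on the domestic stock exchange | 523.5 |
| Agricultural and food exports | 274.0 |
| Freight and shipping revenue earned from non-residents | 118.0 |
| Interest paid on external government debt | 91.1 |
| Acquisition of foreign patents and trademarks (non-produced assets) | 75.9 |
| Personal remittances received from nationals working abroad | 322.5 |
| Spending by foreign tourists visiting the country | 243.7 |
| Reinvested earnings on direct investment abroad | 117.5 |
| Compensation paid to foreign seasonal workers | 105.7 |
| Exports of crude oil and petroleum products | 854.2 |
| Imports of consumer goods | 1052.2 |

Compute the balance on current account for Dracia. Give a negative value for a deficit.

481.8

Goods: 274.0 - 1052.2 + 854.2 = 76.0
Services: 243.7 + 118.0 = 361.7
Primary income: -199.1 - 91.1 + 117.5 - 105.7 = -278.4
Secondary income: 322.5
Current account = 76.0 + 361.7 + (-278.4) + 322.5 = 481.8
(Excluded from the current account — financial account: foreign purchases of equities on the domestic stock exchange 523.5; capital account: acquisition of foreign patents and trademarks (non-produced assets) 75.9.)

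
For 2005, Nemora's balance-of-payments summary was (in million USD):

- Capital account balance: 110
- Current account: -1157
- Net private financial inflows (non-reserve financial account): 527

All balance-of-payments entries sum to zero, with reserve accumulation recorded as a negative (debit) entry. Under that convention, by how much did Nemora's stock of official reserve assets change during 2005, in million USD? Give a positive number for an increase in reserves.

-520

Official reserve transactions balance = -((-1157) + 110 + 527) = 520
An accumulation of reserves is recorded as a debit (negative entry), so the change in the stock of reserves is the negative of that balance.
Change in official reserves = -(520) = -520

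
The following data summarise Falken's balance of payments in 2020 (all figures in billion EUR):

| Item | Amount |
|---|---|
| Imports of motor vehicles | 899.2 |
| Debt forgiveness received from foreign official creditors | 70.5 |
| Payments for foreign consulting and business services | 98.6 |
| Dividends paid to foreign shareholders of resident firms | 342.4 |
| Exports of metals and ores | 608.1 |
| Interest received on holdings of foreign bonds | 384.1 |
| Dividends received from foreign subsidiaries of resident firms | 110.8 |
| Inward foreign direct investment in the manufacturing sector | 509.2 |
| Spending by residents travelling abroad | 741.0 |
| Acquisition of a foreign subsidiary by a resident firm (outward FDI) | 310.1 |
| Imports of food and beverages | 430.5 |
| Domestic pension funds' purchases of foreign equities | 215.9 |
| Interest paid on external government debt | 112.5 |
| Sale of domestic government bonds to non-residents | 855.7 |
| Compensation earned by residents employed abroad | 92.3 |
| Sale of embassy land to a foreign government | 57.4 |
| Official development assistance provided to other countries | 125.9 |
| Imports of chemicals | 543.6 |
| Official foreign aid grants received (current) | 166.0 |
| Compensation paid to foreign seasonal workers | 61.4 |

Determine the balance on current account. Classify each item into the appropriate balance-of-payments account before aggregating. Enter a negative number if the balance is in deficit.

Goods: 608.1 - 543.6 - 430.5 - 899.2 = -1265.2
Services: -98.6 - 741.0 = -839.6
Primary income: -61.4 + 384.1 - 342.4 - 112.5 + 92.3 + 110.8 = 70.9
Secondary income: -125.9 + 166.0 = 40.1
Current account = (-1265.2) + (-839.6) + 70.9 + 40.1 = -1993.8
(Excluded from the current account — capital account: debt forgiveness received from foreign official creditors 70.5, sale of embassy land to a foreign government 57.4; financial account: inward foreign direct investment in the manufacturing sector 509.2, acquisition of a foreign subsidiary by a resident firm (outward FDI) 310.1, domestic pension funds' purchases of foreign equities 215.9, sale of domestic government bonds to non-residents 855.7.)

-1993.8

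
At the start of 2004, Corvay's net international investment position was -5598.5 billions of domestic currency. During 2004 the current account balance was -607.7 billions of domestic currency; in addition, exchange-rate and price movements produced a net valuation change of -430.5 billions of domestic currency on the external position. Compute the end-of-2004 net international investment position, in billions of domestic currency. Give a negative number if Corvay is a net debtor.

-6636.7

Change in NIIP = current account + net valuation change = -607.7 + (-430.5) = -1038.2
End-of-year NIIP = -5598.5 + (-1038.2) = -6636.7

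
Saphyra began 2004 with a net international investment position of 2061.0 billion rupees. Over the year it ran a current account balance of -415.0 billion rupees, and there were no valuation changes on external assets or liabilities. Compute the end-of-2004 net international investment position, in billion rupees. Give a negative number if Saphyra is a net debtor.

With no valuation effects, change in NIIP = current account = -415.0
End-of-year NIIP = 2061.0 + (-415.0) = 1646.0

1646.0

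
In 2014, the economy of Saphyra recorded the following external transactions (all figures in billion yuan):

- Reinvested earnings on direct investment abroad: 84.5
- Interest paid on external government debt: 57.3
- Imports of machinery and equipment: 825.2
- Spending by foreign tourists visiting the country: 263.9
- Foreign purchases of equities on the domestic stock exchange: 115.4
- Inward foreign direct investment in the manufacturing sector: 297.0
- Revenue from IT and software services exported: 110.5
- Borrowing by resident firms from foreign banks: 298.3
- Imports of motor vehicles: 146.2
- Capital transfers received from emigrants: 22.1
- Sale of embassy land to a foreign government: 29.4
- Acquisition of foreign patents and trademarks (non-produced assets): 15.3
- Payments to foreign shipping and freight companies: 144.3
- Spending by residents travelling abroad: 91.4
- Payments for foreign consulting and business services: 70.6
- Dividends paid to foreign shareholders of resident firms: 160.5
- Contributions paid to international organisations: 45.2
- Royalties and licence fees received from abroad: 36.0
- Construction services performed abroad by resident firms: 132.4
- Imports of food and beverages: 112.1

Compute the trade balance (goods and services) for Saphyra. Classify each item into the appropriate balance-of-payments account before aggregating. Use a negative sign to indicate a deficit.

-847.0

Goods: -825.2 - 112.1 - 146.2 = -1083.5
Services: -70.6 + 110.5 - 91.4 - 144.3 + 263.9 + 132.4 + 36.0 = 236.5
Trade balance = -1083.5 + 236.5 = -847.0
(Excluded from the trade balance — primary income: reinvested earnings on direct investment abroad 84.5, interest paid on external government debt 57.3, dividends paid to foreign shareholders of resident firms 160.5; financial account: foreign purchases of equities on the domestic stock exchange 115.4, inward foreign direct investment in the manufacturing sector 297.0, borrowing by resident firms from foreign banks 298.3; capital account: capital transfers received from emigrants 22.1, sale of embassy land to a foreign government 29.4, acquisition of foreign patents and trademarks (non-produced assets) 15.3; secondary income: contributions paid to international organisations 45.2.)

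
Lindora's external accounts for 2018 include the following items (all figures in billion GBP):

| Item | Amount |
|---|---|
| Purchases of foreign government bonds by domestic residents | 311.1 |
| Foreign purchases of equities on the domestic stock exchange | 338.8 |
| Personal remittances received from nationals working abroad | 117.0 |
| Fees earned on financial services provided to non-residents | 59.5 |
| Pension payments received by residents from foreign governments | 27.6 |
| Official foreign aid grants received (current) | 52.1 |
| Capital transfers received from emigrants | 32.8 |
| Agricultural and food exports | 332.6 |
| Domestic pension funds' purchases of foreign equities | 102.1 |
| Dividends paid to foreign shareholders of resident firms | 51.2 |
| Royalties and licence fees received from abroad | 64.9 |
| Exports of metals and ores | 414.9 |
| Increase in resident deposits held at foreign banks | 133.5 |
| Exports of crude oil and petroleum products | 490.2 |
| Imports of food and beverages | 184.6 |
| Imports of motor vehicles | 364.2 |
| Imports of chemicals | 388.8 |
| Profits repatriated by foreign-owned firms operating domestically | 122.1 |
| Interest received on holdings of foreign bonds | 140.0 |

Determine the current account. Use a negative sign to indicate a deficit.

587.9

Goods: 332.6 - 184.6 - 364.2 + 414.9 - 388.8 + 490.2 = 300.1
Services: 59.5 + 64.9 = 124.4
Primary income: -51.2 + 140.0 - 122.1 = -33.3
Secondary income: 117.0 + 52.1 + 27.6 = 196.7
Current account = 300.1 + 124.4 + (-33.3) + 196.7 = 587.9
(Excluded from the current account — financial account: purchases of foreign government bonds by domestic residents 311.1, foreign purchases of equities on the domestic stock exchange 338.8, domestic pension funds' purchases of foreign equities 102.1, increase in resident deposits held at foreign banks 133.5; capital account: capital transfers received from emigrants 32.8.)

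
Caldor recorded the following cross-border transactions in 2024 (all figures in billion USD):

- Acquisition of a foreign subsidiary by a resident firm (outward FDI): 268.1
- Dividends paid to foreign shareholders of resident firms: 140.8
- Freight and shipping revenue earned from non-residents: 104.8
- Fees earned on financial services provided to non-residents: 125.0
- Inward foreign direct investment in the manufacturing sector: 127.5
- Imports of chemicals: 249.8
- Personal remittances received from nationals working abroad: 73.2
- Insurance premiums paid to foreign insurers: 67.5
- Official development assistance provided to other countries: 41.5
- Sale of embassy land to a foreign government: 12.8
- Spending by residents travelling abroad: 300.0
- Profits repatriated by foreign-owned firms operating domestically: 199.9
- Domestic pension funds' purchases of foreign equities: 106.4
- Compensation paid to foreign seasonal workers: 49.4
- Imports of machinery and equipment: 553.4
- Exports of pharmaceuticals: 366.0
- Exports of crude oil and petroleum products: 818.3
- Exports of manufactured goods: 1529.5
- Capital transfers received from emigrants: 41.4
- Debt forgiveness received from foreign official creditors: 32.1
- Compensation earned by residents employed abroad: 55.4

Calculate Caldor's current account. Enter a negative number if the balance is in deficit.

1469.9

Goods: 1529.5 - 553.4 - 249.8 + 818.3 + 366.0 = 1910.6
Services: -67.5 - 300.0 + 104.8 + 125.0 = -137.7
Primary income: -49.4 + 55.4 - 199.9 - 140.8 = -334.7
Secondary income: 73.2 - 41.5 = 31.7
Current account = 1910.6 + (-137.7) + (-334.7) + 31.7 = 1469.9
(Excluded from the current account — financial account: acquisition of a foreign subsidiary by a resident firm (outward FDI) 268.1, inward foreign direct investment in the manufacturing sector 127.5, domestic pension funds' purchases of foreign equities 106.4; capital account: sale of embassy land to a foreign government 12.8, capital transfers received from emigrants 41.4, debt forgiveness received from foreign official creditors 32.1.)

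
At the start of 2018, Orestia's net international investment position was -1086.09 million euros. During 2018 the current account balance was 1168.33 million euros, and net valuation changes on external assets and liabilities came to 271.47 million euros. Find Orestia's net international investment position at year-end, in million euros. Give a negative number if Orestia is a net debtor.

Change in NIIP = current account + net valuation change = 1168.33 + 271.47 = 1439.80
End-of-year NIIP = -1086.09 + 1439.80 = 353.71

353.71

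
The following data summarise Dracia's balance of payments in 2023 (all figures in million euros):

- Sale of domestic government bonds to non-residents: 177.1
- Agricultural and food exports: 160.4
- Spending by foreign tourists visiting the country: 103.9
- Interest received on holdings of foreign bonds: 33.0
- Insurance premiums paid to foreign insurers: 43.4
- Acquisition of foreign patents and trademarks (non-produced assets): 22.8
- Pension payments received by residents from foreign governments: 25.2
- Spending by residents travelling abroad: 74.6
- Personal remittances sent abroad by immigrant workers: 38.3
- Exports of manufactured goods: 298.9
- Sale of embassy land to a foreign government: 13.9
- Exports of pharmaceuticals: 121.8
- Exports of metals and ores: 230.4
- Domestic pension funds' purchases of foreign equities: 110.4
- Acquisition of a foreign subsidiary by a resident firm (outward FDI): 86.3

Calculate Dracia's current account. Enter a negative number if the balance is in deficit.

Goods: 121.8 + 298.9 + 230.4 + 160.4 = 811.5
Services: 103.9 - 74.6 - 43.4 = -14.1
Primary income: 33.0
Secondary income: 25.2 - 38.3 = -13.1
Current account = 811.5 + (-14.1) + 33.0 + (-13.1) = 817.3
(Excluded from the current account — financial account: sale of domestic government bonds to non-residents 177.1, domestic pension funds' purchases of foreign equities 110.4, acquisition of a foreign subsidiary by a resident firm (outward FDI) 86.3; capital account: acquisition of foreign patents and trademarks (non-produced assets) 22.8, sale of embassy land to a foreign government 13.9.)

817.3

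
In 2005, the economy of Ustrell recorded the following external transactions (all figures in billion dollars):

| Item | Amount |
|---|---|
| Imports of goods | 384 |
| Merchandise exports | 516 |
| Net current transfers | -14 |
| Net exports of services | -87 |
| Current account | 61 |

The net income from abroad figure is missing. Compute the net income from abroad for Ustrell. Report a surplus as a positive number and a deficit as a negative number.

Current account = goods balance + services balance + net primary income + net secondary income
Sum of the known components = 31
Net income from abroad = CA - (known components) = 61 - 31 = 30

30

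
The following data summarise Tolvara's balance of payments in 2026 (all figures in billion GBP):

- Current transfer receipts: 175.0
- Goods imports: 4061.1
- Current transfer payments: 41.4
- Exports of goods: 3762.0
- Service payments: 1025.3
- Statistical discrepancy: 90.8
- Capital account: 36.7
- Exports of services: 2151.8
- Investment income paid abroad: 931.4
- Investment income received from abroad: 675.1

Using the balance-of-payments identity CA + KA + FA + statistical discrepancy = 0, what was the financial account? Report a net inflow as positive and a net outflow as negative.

Goods balance = 3762.0 - 4061.1 = -299.1
Services balance = 2151.8 - 1025.3 = 1126.5
Trade balance (goods + services) = -299.1 + 1126.5 = 827.4
Net primary income = 675.1 - 931.4 = -256.3
Net secondary income = 175.0 - 41.4 = 133.6
Current account = 827.4 + (-256.3) + 133.6 = 704.7
Financial account = -(704.7 + 36.7 + 90.8) = -832.2

-832.2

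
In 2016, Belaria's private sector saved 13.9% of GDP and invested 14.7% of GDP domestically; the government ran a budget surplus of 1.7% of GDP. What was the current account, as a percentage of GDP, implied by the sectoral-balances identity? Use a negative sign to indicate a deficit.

0.9

By the sectoral-balances identity, CA = (S_private - I) + (T - G).
Private balance = 13.9 - 14.7 = -0.8
Government balance (T - G) = 1.7
CA = -0.8 + 1.7 = 0.9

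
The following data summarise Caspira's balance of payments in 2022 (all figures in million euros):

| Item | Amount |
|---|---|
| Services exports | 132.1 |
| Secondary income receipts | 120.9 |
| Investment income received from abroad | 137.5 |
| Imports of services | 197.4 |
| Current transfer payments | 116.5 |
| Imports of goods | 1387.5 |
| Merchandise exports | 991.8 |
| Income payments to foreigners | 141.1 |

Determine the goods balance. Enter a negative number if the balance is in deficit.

Goods balance = 991.8 - 1387.5 = -395.7

-395.7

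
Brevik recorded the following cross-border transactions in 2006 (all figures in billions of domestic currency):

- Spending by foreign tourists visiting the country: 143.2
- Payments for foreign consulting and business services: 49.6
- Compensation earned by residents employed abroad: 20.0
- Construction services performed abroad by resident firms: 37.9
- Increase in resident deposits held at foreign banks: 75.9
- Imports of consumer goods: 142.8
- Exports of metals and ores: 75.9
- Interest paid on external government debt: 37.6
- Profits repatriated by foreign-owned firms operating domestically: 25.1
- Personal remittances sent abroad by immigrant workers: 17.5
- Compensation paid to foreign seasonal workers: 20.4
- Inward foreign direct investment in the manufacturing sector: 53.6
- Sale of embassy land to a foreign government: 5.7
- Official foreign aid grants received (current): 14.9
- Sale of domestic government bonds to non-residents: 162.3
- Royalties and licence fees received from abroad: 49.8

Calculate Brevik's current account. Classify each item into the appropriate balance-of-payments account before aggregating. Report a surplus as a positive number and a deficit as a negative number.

48.7

Goods: -142.8 + 75.9 = -66.9
Services: -49.6 + 37.9 + 143.2 + 49.8 = 181.3
Primary income: -20.4 - 37.6 - 25.1 + 20.0 = -63.1
Secondary income: 14.9 - 17.5 = -2.6
Current account = (-66.9) + 181.3 + (-63.1) + (-2.6) = 48.7
(Excluded from the current account — financial account: increase in resident deposits held at foreign banks 75.9, inward foreign direct investment in the manufacturing sector 53.6, sale of domestic government bonds to non-residents 162.3; capital account: sale of embassy land to a foreign government 5.7.)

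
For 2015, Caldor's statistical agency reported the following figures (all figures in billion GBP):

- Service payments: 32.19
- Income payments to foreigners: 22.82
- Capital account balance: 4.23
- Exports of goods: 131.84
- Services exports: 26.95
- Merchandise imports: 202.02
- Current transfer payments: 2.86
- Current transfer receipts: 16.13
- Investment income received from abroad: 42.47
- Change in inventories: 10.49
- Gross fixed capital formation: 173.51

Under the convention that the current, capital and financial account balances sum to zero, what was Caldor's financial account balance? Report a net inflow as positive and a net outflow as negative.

38.27

Goods balance = 131.84 - 202.02 = -70.18
Services balance = 26.95 - 32.19 = -5.24
Trade balance (goods + services) = -70.18 + (-5.24) = -75.42
Net primary income = 42.47 - 22.82 = 19.65
Net secondary income = 16.13 - 2.86 = 13.27
Current account = -75.42 + 19.65 + 13.27 = -42.50
Financial account = -(-42.50 + 4.23) = 38.27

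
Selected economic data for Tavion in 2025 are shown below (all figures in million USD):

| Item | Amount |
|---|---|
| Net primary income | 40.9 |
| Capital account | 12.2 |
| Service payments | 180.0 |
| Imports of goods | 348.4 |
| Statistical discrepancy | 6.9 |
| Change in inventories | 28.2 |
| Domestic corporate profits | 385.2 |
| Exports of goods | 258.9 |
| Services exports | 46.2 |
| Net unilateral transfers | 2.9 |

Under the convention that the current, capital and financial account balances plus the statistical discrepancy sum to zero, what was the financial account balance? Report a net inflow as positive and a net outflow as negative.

160.4

Goods balance = 258.9 - 348.4 = -89.5
Services balance = 46.2 - 180.0 = -133.8
Trade balance (goods + services) = -89.5 + (-133.8) = -223.3
Net primary income = 40.9
Net secondary income = 2.9
Current account = -223.3 + 40.9 + 2.9 = -179.5
Financial account = -(-179.5 + 12.2 + 6.9) = 160.4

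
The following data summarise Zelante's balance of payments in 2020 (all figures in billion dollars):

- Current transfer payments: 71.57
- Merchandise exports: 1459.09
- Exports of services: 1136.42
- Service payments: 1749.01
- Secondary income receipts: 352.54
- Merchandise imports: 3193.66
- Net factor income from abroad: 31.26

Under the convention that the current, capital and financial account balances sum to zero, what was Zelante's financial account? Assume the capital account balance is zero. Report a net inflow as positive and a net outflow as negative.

2034.93

Goods balance = 1459.09 - 3193.66 = -1734.57
Services balance = 1136.42 - 1749.01 = -612.59
Trade balance (goods + services) = -1734.57 + (-612.59) = -2347.16
Net primary income = 31.26
Net secondary income = 352.54 - 71.57 = 280.97
Current account = -2347.16 + 31.26 + 280.97 = -2034.93
Financial account = -(-2034.93) = 2034.93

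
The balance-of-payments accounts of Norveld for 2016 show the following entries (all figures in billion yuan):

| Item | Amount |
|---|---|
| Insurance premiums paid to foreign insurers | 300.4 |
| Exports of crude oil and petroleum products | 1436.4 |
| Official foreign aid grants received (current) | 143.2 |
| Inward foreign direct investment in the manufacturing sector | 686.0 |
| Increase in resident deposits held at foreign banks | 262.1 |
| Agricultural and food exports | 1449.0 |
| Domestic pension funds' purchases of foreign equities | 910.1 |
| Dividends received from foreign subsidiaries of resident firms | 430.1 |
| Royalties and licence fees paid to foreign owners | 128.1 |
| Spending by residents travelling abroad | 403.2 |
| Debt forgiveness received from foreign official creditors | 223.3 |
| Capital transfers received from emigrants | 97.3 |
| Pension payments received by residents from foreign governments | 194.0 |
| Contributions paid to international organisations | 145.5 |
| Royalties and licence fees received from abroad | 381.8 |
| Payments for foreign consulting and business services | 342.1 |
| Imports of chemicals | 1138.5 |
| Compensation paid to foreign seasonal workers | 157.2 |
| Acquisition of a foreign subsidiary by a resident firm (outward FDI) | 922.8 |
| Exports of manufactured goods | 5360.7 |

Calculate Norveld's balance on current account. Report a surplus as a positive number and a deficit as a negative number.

6780.2

Goods: 1449.0 - 1138.5 + 5360.7 + 1436.4 = 7107.6
Services: -403.2 - 128.1 - 300.4 - 342.1 + 381.8 = -792.0
Primary income: -157.2 + 430.1 = 272.9
Secondary income: 194.0 - 145.5 + 143.2 = 191.7
Current account = 7107.6 + (-792.0) + 272.9 + 191.7 = 6780.2
(Excluded from the current account — financial account: inward foreign direct investment in the manufacturing sector 686.0, increase in resident deposits held at foreign banks 262.1, domestic pension funds' purchases of foreign equities 910.1, acquisition of a foreign subsidiary by a resident firm (outward FDI) 922.8; capital account: debt forgiveness received from foreign official creditors 223.3, capital transfers received from emigrants 97.3.)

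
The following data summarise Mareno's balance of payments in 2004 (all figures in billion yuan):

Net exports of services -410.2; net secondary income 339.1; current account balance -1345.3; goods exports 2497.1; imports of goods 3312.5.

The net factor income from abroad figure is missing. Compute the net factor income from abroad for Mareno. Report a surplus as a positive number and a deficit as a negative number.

Current account = goods balance + services balance + net primary income + net secondary income
Sum of the known components = -886.5
Net factor income from abroad = CA - (known components) = -1345.3 - (-886.5) = -458.8

-458.8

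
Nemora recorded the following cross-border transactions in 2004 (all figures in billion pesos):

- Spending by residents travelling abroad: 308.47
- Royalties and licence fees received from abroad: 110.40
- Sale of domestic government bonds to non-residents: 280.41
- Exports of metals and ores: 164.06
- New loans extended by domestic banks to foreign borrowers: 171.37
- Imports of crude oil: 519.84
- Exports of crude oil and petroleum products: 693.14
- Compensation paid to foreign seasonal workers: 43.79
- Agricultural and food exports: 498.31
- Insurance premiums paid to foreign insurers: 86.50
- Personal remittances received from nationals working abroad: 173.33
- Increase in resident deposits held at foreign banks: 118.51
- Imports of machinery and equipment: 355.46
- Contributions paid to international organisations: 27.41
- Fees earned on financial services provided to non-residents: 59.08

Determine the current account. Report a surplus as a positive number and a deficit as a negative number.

Goods: -519.84 + 164.06 + 693.14 + 498.31 - 355.46 = 480.21
Services: -86.50 + 59.08 - 308.47 + 110.40 = -225.49
Primary income: -43.79
Secondary income: -27.41 + 173.33 = 145.92
Current account = 480.21 + (-225.49) + (-43.79) + 145.92 = 356.85
(Excluded from the current account — financial account: sale of domestic government bonds to non-residents 280.41, new loans extended by domestic banks to foreign borrowers 171.37, increase in resident deposits held at foreign banks 118.51.)

356.85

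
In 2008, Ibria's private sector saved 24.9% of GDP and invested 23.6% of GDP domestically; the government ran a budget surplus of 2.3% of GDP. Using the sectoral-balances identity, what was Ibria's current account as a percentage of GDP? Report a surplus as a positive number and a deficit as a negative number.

3.6

By the sectoral-balances identity, CA = (S_private - I) + (T - G).
Private balance = 24.9 - 23.6 = 1.3
Government balance (T - G) = 2.3
CA = 1.3 + 2.3 = 3.6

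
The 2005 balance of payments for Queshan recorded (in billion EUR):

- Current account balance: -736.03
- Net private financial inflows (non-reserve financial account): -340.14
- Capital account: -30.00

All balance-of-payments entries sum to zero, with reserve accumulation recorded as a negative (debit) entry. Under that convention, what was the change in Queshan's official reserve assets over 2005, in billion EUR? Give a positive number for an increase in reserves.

-1106.17

Official reserve transactions balance = -((-736.03) + (-30.00) + (-340.14)) = 1106.17
An accumulation of reserves is recorded as a debit (negative entry), so the change in the stock of reserves is the negative of that balance.
Change in official reserves = -(1106.17) = -1106.17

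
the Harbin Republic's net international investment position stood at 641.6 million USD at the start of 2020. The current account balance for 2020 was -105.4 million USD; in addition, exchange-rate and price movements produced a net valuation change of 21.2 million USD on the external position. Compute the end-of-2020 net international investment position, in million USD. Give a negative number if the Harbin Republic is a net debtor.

557.4

Change in NIIP = current account + net valuation change = -105.4 + 21.2 = -84.2
End-of-year NIIP = 641.6 + (-84.2) = 557.4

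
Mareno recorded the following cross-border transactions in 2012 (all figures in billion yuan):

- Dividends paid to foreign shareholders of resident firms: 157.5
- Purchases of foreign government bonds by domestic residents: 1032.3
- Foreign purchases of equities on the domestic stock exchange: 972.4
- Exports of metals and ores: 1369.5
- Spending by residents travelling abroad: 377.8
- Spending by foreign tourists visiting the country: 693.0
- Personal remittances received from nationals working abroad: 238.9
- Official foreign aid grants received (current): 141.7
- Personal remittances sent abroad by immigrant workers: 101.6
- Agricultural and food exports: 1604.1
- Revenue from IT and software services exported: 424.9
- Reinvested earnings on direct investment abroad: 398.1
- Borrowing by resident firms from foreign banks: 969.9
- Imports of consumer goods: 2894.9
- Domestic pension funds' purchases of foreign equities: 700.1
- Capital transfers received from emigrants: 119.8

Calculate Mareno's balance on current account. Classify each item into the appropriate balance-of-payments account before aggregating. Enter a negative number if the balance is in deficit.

Goods: 1604.1 - 2894.9 + 1369.5 = 78.7
Services: -377.8 + 693.0 + 424.9 = 740.1
Primary income: 398.1 - 157.5 = 240.6
Secondary income: -101.6 + 238.9 + 141.7 = 279.0
Current account = 78.7 + 740.1 + 240.6 + 279.0 = 1338.4
(Excluded from the current account — financial account: purchases of foreign government bonds by domestic residents 1032.3, foreign purchases of equities on the domestic stock exchange 972.4, borrowing by resident firms from foreign banks 969.9, domestic pension funds' purchases of foreign equities 700.1; capital account: capital transfers received from emigrants 119.8.)

1338.4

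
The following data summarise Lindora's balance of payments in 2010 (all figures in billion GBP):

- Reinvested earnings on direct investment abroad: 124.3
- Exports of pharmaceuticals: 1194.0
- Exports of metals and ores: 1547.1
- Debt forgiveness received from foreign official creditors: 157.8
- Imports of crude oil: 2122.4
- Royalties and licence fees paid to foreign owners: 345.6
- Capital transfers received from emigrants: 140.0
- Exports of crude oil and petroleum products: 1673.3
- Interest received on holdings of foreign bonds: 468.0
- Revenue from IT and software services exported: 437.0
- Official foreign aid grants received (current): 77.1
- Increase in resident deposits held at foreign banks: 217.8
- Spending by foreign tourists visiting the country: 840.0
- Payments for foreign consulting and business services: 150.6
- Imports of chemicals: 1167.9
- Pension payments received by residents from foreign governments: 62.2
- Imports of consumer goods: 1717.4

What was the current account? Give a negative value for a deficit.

Goods: 1673.3 - 2122.4 - 1717.4 - 1167.9 + 1194.0 + 1547.1 = -593.3
Services: -150.6 - 345.6 + 840.0 + 437.0 = 780.8
Primary income: 124.3 + 468.0 = 592.3
Secondary income: 77.1 + 62.2 = 139.3
Current account = (-593.3) + 780.8 + 592.3 + 139.3 = 919.1
(Excluded from the current account — capital account: debt forgiveness received from foreign official creditors 157.8, capital transfers received from emigrants 140.0; financial account: increase in resident deposits held at foreign banks 217.8.)

919.1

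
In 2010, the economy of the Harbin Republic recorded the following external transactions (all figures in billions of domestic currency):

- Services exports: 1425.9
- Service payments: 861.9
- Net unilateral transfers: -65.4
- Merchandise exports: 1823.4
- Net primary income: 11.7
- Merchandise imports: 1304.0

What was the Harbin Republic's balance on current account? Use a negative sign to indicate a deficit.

Goods balance = 1823.4 - 1304.0 = 519.4
Services balance = 1425.9 - 861.9 = 564.0
Trade balance (goods + services) = 519.4 + 564.0 = 1083.4
Net primary income = 11.7
Net secondary income = -65.4
Current account = 1083.4 + 11.7 + (-65.4) = 1029.7

1029.7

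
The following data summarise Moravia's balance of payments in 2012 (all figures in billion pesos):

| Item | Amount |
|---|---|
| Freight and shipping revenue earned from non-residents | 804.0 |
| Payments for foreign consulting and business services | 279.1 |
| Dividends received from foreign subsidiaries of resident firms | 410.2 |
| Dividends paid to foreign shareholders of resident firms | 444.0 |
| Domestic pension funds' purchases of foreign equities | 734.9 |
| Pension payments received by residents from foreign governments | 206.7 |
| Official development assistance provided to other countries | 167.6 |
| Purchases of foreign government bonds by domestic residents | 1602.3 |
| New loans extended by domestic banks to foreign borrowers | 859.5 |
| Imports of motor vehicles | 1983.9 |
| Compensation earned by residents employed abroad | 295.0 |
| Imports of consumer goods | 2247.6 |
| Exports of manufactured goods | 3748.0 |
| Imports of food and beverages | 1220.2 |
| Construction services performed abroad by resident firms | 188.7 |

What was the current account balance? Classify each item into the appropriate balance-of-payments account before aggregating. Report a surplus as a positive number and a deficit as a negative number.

Goods: -1220.2 + 3748.0 - 2247.6 - 1983.9 = -1703.7
Services: -279.1 + 188.7 + 804.0 = 713.6
Primary income: 295.0 + 410.2 - 444.0 = 261.2
Secondary income: 206.7 - 167.6 = 39.1
Current account = (-1703.7) + 713.6 + 261.2 + 39.1 = -689.8
(Excluded from the current account — financial account: domestic pension funds' purchases of foreign equities 734.9, purchases of foreign government bonds by domestic residents 1602.3, new loans extended by domestic banks to foreign borrowers 859.5.)

-689.8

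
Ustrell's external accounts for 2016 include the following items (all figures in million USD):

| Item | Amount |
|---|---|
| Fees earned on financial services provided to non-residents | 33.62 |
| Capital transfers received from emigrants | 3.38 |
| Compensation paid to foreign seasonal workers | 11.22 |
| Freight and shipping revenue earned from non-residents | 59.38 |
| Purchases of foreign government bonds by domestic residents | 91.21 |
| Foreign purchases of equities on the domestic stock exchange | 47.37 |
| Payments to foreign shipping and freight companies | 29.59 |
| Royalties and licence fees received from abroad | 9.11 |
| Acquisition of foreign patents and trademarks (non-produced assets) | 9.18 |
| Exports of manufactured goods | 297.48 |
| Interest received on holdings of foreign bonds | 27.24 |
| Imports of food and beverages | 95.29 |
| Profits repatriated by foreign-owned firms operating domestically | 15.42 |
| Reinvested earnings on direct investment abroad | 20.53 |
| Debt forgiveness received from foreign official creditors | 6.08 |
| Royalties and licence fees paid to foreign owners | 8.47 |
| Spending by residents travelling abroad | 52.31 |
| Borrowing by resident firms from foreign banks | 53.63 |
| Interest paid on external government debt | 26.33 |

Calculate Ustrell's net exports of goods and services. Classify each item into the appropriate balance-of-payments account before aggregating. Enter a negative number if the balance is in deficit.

213.93

Goods: -95.29 + 297.48 = 202.19
Services: -52.31 + 9.11 - 29.59 - 8.47 + 59.38 + 33.62 = 11.74
Trade balance = 202.19 + 11.74 = 213.93
(Excluded from the trade balance — capital account: capital transfers received from emigrants 3.38, acquisition of foreign patents and trademarks (non-produced assets) 9.18, debt forgiveness received from foreign official creditors 6.08; primary income: compensation paid to foreign seasonal workers 11.22, interest received on holdings of foreign bonds 27.24, profits repatriated by foreign-owned firms operating domestically 15.42, reinvested earnings on direct investment abroad 20.53, interest paid on external government debt 26.33; financial account: purchases of foreign government bonds by domestic residents 91.21, foreign purchases of equities on the domestic stock exchange 47.37, borrowing by resident firms from foreign banks 53.63.)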